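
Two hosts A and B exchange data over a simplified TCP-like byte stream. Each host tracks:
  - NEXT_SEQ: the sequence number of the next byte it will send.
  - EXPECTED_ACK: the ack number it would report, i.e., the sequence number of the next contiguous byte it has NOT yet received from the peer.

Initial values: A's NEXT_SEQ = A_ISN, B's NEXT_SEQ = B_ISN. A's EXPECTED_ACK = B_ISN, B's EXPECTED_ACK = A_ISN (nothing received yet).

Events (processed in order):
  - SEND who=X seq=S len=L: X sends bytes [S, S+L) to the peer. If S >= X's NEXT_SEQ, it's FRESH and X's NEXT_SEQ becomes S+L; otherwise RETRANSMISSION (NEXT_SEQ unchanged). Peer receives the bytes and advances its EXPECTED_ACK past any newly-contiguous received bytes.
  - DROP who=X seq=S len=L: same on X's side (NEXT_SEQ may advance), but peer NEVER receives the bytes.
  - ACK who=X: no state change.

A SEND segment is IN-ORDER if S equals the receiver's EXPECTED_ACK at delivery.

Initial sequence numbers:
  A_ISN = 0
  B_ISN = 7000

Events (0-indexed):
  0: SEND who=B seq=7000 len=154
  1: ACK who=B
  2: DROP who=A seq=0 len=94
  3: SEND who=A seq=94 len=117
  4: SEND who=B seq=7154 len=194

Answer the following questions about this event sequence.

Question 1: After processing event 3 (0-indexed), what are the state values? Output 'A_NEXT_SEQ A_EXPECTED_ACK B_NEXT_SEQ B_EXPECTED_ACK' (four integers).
After event 0: A_seq=0 A_ack=7154 B_seq=7154 B_ack=0
After event 1: A_seq=0 A_ack=7154 B_seq=7154 B_ack=0
After event 2: A_seq=94 A_ack=7154 B_seq=7154 B_ack=0
After event 3: A_seq=211 A_ack=7154 B_seq=7154 B_ack=0

211 7154 7154 0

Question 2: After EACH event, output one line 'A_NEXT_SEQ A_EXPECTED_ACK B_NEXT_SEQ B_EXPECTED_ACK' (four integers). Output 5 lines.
0 7154 7154 0
0 7154 7154 0
94 7154 7154 0
211 7154 7154 0
211 7348 7348 0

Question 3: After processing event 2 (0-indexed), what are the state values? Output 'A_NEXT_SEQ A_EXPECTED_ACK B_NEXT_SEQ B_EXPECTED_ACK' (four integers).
After event 0: A_seq=0 A_ack=7154 B_seq=7154 B_ack=0
After event 1: A_seq=0 A_ack=7154 B_seq=7154 B_ack=0
After event 2: A_seq=94 A_ack=7154 B_seq=7154 B_ack=0

94 7154 7154 0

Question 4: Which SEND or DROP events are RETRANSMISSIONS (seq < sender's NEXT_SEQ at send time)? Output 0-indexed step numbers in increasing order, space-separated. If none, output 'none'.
Answer: none

Derivation:
Step 0: SEND seq=7000 -> fresh
Step 2: DROP seq=0 -> fresh
Step 3: SEND seq=94 -> fresh
Step 4: SEND seq=7154 -> fresh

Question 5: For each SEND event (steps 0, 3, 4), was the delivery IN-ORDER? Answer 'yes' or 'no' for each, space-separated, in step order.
Step 0: SEND seq=7000 -> in-order
Step 3: SEND seq=94 -> out-of-order
Step 4: SEND seq=7154 -> in-order

Answer: yes no yes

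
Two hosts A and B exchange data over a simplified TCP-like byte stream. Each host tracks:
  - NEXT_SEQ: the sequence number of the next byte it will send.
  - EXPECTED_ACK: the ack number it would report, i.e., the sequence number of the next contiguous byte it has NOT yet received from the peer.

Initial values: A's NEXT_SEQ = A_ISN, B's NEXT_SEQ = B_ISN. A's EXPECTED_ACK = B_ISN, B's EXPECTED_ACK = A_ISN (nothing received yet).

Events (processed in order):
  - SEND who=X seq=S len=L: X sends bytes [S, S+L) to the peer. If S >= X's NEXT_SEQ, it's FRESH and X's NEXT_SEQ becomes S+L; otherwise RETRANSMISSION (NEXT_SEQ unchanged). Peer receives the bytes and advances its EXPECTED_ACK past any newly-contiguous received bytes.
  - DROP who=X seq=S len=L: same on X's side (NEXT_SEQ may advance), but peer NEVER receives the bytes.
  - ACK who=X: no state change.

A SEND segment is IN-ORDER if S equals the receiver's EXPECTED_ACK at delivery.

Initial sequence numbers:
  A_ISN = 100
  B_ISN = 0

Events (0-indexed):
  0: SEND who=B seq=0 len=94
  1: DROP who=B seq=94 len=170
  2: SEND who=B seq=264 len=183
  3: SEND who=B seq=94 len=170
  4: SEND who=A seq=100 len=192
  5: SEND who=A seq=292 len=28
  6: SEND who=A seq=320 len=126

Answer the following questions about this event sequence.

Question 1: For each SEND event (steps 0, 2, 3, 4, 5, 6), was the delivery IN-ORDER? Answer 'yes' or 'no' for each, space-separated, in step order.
Answer: yes no yes yes yes yes

Derivation:
Step 0: SEND seq=0 -> in-order
Step 2: SEND seq=264 -> out-of-order
Step 3: SEND seq=94 -> in-order
Step 4: SEND seq=100 -> in-order
Step 5: SEND seq=292 -> in-order
Step 6: SEND seq=320 -> in-order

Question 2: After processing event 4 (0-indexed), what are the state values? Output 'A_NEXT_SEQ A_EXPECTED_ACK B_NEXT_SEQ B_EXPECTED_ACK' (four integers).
After event 0: A_seq=100 A_ack=94 B_seq=94 B_ack=100
After event 1: A_seq=100 A_ack=94 B_seq=264 B_ack=100
After event 2: A_seq=100 A_ack=94 B_seq=447 B_ack=100
After event 3: A_seq=100 A_ack=447 B_seq=447 B_ack=100
After event 4: A_seq=292 A_ack=447 B_seq=447 B_ack=292

292 447 447 292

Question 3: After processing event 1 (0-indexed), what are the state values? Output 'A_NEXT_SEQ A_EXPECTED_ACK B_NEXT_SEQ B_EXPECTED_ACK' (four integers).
After event 0: A_seq=100 A_ack=94 B_seq=94 B_ack=100
After event 1: A_seq=100 A_ack=94 B_seq=264 B_ack=100

100 94 264 100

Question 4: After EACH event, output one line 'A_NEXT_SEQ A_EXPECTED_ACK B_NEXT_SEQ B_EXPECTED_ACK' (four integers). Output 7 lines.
100 94 94 100
100 94 264 100
100 94 447 100
100 447 447 100
292 447 447 292
320 447 447 320
446 447 447 446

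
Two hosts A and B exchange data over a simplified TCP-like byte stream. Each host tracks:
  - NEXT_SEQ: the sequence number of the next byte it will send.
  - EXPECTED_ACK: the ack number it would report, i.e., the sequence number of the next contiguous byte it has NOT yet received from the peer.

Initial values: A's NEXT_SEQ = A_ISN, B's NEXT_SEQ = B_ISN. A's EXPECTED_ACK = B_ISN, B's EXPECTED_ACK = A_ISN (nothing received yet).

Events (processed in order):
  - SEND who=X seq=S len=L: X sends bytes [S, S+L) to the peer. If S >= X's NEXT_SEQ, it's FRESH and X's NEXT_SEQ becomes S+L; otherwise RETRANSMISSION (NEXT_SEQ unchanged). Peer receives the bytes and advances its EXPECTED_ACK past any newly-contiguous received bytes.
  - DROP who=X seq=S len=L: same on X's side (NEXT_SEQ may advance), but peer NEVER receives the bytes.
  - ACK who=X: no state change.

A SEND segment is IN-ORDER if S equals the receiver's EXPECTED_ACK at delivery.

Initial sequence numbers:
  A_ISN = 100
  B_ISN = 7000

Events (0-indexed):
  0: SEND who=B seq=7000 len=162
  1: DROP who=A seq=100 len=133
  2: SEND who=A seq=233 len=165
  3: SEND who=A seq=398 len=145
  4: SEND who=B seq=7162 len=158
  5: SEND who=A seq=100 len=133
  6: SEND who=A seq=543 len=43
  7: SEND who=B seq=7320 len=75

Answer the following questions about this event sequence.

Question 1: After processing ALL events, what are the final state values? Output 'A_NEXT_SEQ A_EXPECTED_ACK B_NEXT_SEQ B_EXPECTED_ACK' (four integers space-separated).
Answer: 586 7395 7395 586

Derivation:
After event 0: A_seq=100 A_ack=7162 B_seq=7162 B_ack=100
After event 1: A_seq=233 A_ack=7162 B_seq=7162 B_ack=100
After event 2: A_seq=398 A_ack=7162 B_seq=7162 B_ack=100
After event 3: A_seq=543 A_ack=7162 B_seq=7162 B_ack=100
After event 4: A_seq=543 A_ack=7320 B_seq=7320 B_ack=100
After event 5: A_seq=543 A_ack=7320 B_seq=7320 B_ack=543
After event 6: A_seq=586 A_ack=7320 B_seq=7320 B_ack=586
After event 7: A_seq=586 A_ack=7395 B_seq=7395 B_ack=586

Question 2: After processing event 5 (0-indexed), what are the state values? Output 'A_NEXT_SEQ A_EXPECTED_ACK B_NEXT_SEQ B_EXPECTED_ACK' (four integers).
After event 0: A_seq=100 A_ack=7162 B_seq=7162 B_ack=100
After event 1: A_seq=233 A_ack=7162 B_seq=7162 B_ack=100
After event 2: A_seq=398 A_ack=7162 B_seq=7162 B_ack=100
After event 3: A_seq=543 A_ack=7162 B_seq=7162 B_ack=100
After event 4: A_seq=543 A_ack=7320 B_seq=7320 B_ack=100
After event 5: A_seq=543 A_ack=7320 B_seq=7320 B_ack=543

543 7320 7320 543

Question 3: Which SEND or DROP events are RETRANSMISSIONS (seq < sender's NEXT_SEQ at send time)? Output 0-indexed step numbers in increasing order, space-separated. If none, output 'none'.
Step 0: SEND seq=7000 -> fresh
Step 1: DROP seq=100 -> fresh
Step 2: SEND seq=233 -> fresh
Step 3: SEND seq=398 -> fresh
Step 4: SEND seq=7162 -> fresh
Step 5: SEND seq=100 -> retransmit
Step 6: SEND seq=543 -> fresh
Step 7: SEND seq=7320 -> fresh

Answer: 5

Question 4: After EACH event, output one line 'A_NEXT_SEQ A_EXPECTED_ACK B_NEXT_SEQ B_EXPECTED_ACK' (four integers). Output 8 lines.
100 7162 7162 100
233 7162 7162 100
398 7162 7162 100
543 7162 7162 100
543 7320 7320 100
543 7320 7320 543
586 7320 7320 586
586 7395 7395 586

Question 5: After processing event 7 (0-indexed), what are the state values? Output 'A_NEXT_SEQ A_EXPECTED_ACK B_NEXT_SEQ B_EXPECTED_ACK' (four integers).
After event 0: A_seq=100 A_ack=7162 B_seq=7162 B_ack=100
After event 1: A_seq=233 A_ack=7162 B_seq=7162 B_ack=100
After event 2: A_seq=398 A_ack=7162 B_seq=7162 B_ack=100
After event 3: A_seq=543 A_ack=7162 B_seq=7162 B_ack=100
After event 4: A_seq=543 A_ack=7320 B_seq=7320 B_ack=100
After event 5: A_seq=543 A_ack=7320 B_seq=7320 B_ack=543
After event 6: A_seq=586 A_ack=7320 B_seq=7320 B_ack=586
After event 7: A_seq=586 A_ack=7395 B_seq=7395 B_ack=586

586 7395 7395 586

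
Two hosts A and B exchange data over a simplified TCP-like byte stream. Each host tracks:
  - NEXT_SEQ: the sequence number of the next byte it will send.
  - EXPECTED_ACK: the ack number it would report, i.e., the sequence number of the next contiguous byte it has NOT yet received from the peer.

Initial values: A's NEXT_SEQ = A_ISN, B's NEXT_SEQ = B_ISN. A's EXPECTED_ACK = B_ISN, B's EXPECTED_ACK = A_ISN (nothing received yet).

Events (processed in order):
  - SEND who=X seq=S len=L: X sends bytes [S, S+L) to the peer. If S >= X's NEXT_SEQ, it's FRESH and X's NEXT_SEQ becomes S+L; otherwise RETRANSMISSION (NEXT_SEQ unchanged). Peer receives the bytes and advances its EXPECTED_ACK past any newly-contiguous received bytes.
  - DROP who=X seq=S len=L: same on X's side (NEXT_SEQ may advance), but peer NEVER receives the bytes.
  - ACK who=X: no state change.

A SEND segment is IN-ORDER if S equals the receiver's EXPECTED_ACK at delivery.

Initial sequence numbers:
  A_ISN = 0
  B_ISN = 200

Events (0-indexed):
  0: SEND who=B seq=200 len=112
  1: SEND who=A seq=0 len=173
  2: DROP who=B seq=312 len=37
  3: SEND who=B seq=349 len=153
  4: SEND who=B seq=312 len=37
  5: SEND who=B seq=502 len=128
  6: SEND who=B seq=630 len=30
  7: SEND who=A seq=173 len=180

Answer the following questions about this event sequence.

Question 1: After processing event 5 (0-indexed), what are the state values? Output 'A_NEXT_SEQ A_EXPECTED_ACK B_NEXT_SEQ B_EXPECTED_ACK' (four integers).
After event 0: A_seq=0 A_ack=312 B_seq=312 B_ack=0
After event 1: A_seq=173 A_ack=312 B_seq=312 B_ack=173
After event 2: A_seq=173 A_ack=312 B_seq=349 B_ack=173
After event 3: A_seq=173 A_ack=312 B_seq=502 B_ack=173
After event 4: A_seq=173 A_ack=502 B_seq=502 B_ack=173
After event 5: A_seq=173 A_ack=630 B_seq=630 B_ack=173

173 630 630 173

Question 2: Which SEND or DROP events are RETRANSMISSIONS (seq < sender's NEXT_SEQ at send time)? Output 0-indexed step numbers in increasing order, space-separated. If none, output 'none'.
Step 0: SEND seq=200 -> fresh
Step 1: SEND seq=0 -> fresh
Step 2: DROP seq=312 -> fresh
Step 3: SEND seq=349 -> fresh
Step 4: SEND seq=312 -> retransmit
Step 5: SEND seq=502 -> fresh
Step 6: SEND seq=630 -> fresh
Step 7: SEND seq=173 -> fresh

Answer: 4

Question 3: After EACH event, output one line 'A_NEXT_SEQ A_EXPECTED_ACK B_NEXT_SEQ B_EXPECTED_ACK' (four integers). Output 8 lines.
0 312 312 0
173 312 312 173
173 312 349 173
173 312 502 173
173 502 502 173
173 630 630 173
173 660 660 173
353 660 660 353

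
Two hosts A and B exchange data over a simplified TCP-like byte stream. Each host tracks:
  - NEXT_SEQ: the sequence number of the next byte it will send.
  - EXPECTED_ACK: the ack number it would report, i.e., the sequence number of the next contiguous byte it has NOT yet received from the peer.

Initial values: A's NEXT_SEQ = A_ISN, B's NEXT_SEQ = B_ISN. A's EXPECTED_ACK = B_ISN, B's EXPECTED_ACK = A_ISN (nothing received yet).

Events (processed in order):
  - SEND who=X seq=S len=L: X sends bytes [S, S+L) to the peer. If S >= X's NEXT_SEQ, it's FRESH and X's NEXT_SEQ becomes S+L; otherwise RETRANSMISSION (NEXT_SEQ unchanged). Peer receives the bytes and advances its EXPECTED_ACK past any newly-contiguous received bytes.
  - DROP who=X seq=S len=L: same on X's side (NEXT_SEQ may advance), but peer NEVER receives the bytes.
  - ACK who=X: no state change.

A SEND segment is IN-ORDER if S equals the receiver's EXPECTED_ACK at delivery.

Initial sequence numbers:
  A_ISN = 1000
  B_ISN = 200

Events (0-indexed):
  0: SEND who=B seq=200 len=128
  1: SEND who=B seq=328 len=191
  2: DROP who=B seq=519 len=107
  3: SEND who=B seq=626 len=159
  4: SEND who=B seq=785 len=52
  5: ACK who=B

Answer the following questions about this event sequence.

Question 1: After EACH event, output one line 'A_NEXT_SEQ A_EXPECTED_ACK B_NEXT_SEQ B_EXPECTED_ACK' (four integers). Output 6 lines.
1000 328 328 1000
1000 519 519 1000
1000 519 626 1000
1000 519 785 1000
1000 519 837 1000
1000 519 837 1000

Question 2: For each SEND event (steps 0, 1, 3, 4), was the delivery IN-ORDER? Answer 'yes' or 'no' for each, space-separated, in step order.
Answer: yes yes no no

Derivation:
Step 0: SEND seq=200 -> in-order
Step 1: SEND seq=328 -> in-order
Step 3: SEND seq=626 -> out-of-order
Step 4: SEND seq=785 -> out-of-order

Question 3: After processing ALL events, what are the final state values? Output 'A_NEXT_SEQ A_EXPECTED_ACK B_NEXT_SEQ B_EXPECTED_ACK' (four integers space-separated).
Answer: 1000 519 837 1000

Derivation:
After event 0: A_seq=1000 A_ack=328 B_seq=328 B_ack=1000
After event 1: A_seq=1000 A_ack=519 B_seq=519 B_ack=1000
After event 2: A_seq=1000 A_ack=519 B_seq=626 B_ack=1000
After event 3: A_seq=1000 A_ack=519 B_seq=785 B_ack=1000
After event 4: A_seq=1000 A_ack=519 B_seq=837 B_ack=1000
After event 5: A_seq=1000 A_ack=519 B_seq=837 B_ack=1000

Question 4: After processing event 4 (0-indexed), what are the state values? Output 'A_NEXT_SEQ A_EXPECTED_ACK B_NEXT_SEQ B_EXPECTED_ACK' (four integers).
After event 0: A_seq=1000 A_ack=328 B_seq=328 B_ack=1000
After event 1: A_seq=1000 A_ack=519 B_seq=519 B_ack=1000
After event 2: A_seq=1000 A_ack=519 B_seq=626 B_ack=1000
After event 3: A_seq=1000 A_ack=519 B_seq=785 B_ack=1000
After event 4: A_seq=1000 A_ack=519 B_seq=837 B_ack=1000

1000 519 837 1000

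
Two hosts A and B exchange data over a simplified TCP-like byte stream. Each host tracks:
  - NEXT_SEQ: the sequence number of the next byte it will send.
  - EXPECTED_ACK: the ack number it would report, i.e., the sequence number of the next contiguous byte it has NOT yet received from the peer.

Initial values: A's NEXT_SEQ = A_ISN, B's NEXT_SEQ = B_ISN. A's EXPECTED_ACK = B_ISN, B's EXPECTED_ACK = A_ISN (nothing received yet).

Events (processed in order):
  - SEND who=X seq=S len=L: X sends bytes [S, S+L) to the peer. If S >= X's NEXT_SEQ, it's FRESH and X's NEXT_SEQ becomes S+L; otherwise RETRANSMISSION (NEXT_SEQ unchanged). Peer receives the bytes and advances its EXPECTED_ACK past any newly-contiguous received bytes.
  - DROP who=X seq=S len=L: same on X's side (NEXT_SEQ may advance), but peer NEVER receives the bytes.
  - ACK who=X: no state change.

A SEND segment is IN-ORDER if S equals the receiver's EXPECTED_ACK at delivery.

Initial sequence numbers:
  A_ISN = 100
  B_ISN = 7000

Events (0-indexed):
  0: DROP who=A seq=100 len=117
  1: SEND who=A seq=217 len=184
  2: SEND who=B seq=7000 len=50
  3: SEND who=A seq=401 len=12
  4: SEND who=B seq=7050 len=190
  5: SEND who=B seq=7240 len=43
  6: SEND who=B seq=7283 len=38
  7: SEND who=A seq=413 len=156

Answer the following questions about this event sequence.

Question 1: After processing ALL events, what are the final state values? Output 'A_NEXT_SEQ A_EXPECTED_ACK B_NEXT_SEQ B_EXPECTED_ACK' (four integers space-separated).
After event 0: A_seq=217 A_ack=7000 B_seq=7000 B_ack=100
After event 1: A_seq=401 A_ack=7000 B_seq=7000 B_ack=100
After event 2: A_seq=401 A_ack=7050 B_seq=7050 B_ack=100
After event 3: A_seq=413 A_ack=7050 B_seq=7050 B_ack=100
After event 4: A_seq=413 A_ack=7240 B_seq=7240 B_ack=100
After event 5: A_seq=413 A_ack=7283 B_seq=7283 B_ack=100
After event 6: A_seq=413 A_ack=7321 B_seq=7321 B_ack=100
After event 7: A_seq=569 A_ack=7321 B_seq=7321 B_ack=100

Answer: 569 7321 7321 100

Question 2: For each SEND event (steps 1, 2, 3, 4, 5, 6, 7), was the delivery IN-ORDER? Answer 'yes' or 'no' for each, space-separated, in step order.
Step 1: SEND seq=217 -> out-of-order
Step 2: SEND seq=7000 -> in-order
Step 3: SEND seq=401 -> out-of-order
Step 4: SEND seq=7050 -> in-order
Step 5: SEND seq=7240 -> in-order
Step 6: SEND seq=7283 -> in-order
Step 7: SEND seq=413 -> out-of-order

Answer: no yes no yes yes yes no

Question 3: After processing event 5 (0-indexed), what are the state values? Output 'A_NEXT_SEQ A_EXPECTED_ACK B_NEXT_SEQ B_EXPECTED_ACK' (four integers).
After event 0: A_seq=217 A_ack=7000 B_seq=7000 B_ack=100
After event 1: A_seq=401 A_ack=7000 B_seq=7000 B_ack=100
After event 2: A_seq=401 A_ack=7050 B_seq=7050 B_ack=100
After event 3: A_seq=413 A_ack=7050 B_seq=7050 B_ack=100
After event 4: A_seq=413 A_ack=7240 B_seq=7240 B_ack=100
After event 5: A_seq=413 A_ack=7283 B_seq=7283 B_ack=100

413 7283 7283 100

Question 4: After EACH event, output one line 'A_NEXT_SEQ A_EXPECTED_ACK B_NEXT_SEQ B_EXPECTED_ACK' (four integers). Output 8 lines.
217 7000 7000 100
401 7000 7000 100
401 7050 7050 100
413 7050 7050 100
413 7240 7240 100
413 7283 7283 100
413 7321 7321 100
569 7321 7321 100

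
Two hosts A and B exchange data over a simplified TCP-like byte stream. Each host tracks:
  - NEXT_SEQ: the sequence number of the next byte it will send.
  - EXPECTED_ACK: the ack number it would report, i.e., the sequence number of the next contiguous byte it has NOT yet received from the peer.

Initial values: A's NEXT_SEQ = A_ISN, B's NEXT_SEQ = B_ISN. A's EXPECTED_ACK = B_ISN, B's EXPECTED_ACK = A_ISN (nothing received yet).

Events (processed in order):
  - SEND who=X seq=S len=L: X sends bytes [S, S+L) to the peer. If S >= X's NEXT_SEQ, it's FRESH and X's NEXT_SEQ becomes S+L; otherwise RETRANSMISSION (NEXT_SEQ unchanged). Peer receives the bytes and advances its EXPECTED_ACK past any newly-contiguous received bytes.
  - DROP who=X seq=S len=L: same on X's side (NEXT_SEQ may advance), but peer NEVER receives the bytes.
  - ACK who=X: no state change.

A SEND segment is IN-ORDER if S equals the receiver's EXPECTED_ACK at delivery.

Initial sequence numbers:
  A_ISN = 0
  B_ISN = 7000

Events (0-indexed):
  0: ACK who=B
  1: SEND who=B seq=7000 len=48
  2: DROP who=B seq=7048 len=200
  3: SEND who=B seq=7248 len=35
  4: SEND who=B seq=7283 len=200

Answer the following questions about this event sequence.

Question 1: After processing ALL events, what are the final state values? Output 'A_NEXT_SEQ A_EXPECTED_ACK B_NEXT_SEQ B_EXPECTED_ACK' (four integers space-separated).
After event 0: A_seq=0 A_ack=7000 B_seq=7000 B_ack=0
After event 1: A_seq=0 A_ack=7048 B_seq=7048 B_ack=0
After event 2: A_seq=0 A_ack=7048 B_seq=7248 B_ack=0
After event 3: A_seq=0 A_ack=7048 B_seq=7283 B_ack=0
After event 4: A_seq=0 A_ack=7048 B_seq=7483 B_ack=0

Answer: 0 7048 7483 0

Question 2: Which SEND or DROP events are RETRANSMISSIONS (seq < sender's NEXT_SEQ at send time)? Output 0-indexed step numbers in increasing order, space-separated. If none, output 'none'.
Step 1: SEND seq=7000 -> fresh
Step 2: DROP seq=7048 -> fresh
Step 3: SEND seq=7248 -> fresh
Step 4: SEND seq=7283 -> fresh

Answer: none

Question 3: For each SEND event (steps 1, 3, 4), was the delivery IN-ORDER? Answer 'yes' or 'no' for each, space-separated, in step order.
Answer: yes no no

Derivation:
Step 1: SEND seq=7000 -> in-order
Step 3: SEND seq=7248 -> out-of-order
Step 4: SEND seq=7283 -> out-of-order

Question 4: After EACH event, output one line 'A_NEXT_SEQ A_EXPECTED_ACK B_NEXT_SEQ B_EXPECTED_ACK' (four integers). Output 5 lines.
0 7000 7000 0
0 7048 7048 0
0 7048 7248 0
0 7048 7283 0
0 7048 7483 0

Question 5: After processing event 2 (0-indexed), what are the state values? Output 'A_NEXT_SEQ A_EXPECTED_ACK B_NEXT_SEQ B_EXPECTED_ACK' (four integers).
After event 0: A_seq=0 A_ack=7000 B_seq=7000 B_ack=0
After event 1: A_seq=0 A_ack=7048 B_seq=7048 B_ack=0
After event 2: A_seq=0 A_ack=7048 B_seq=7248 B_ack=0

0 7048 7248 0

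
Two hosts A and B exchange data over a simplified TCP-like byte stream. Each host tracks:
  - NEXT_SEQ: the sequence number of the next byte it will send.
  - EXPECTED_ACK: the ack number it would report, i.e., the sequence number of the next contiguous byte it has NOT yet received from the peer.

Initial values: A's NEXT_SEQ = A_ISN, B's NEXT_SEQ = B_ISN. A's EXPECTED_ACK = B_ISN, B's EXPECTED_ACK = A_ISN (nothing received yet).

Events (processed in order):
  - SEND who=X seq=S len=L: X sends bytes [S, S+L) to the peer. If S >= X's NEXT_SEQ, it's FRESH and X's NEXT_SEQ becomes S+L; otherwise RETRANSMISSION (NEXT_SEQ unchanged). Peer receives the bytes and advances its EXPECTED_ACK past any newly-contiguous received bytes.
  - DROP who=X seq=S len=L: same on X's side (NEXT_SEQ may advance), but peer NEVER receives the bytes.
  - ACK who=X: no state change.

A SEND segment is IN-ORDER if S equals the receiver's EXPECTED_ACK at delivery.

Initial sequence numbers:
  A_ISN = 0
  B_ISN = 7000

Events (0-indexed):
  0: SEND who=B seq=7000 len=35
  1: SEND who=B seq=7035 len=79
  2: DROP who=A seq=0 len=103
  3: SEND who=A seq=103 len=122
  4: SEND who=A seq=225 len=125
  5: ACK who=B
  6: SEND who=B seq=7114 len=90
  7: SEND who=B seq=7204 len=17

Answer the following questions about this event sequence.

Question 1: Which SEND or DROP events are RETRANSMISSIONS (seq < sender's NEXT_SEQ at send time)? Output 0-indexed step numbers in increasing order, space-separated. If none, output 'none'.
Step 0: SEND seq=7000 -> fresh
Step 1: SEND seq=7035 -> fresh
Step 2: DROP seq=0 -> fresh
Step 3: SEND seq=103 -> fresh
Step 4: SEND seq=225 -> fresh
Step 6: SEND seq=7114 -> fresh
Step 7: SEND seq=7204 -> fresh

Answer: none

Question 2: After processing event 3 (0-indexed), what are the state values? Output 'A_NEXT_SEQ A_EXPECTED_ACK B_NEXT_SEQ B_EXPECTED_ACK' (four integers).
After event 0: A_seq=0 A_ack=7035 B_seq=7035 B_ack=0
After event 1: A_seq=0 A_ack=7114 B_seq=7114 B_ack=0
After event 2: A_seq=103 A_ack=7114 B_seq=7114 B_ack=0
After event 3: A_seq=225 A_ack=7114 B_seq=7114 B_ack=0

225 7114 7114 0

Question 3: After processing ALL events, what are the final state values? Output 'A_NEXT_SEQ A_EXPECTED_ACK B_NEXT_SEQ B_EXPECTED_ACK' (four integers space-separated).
Answer: 350 7221 7221 0

Derivation:
After event 0: A_seq=0 A_ack=7035 B_seq=7035 B_ack=0
After event 1: A_seq=0 A_ack=7114 B_seq=7114 B_ack=0
After event 2: A_seq=103 A_ack=7114 B_seq=7114 B_ack=0
After event 3: A_seq=225 A_ack=7114 B_seq=7114 B_ack=0
After event 4: A_seq=350 A_ack=7114 B_seq=7114 B_ack=0
After event 5: A_seq=350 A_ack=7114 B_seq=7114 B_ack=0
After event 6: A_seq=350 A_ack=7204 B_seq=7204 B_ack=0
After event 7: A_seq=350 A_ack=7221 B_seq=7221 B_ack=0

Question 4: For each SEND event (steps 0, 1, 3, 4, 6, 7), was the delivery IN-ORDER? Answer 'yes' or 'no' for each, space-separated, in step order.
Answer: yes yes no no yes yes

Derivation:
Step 0: SEND seq=7000 -> in-order
Step 1: SEND seq=7035 -> in-order
Step 3: SEND seq=103 -> out-of-order
Step 4: SEND seq=225 -> out-of-order
Step 6: SEND seq=7114 -> in-order
Step 7: SEND seq=7204 -> in-order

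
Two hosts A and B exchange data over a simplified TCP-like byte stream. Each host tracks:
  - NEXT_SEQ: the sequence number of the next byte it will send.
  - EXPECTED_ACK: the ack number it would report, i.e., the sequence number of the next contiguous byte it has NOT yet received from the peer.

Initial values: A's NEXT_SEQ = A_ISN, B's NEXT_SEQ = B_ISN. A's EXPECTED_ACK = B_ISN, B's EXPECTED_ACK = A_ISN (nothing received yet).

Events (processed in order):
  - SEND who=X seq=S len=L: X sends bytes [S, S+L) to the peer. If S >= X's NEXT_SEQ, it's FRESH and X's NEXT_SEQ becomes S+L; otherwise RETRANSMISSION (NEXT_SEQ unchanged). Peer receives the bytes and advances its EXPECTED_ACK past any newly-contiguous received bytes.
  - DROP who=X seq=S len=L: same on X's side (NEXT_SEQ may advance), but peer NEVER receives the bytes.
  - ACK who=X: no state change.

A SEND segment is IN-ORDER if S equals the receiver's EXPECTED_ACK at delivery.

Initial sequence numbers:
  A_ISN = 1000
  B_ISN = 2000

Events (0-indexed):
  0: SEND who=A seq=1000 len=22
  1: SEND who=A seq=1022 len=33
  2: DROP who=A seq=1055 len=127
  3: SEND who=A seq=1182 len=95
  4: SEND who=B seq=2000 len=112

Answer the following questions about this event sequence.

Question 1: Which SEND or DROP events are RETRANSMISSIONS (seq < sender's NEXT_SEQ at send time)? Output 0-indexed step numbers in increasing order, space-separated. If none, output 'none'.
Answer: none

Derivation:
Step 0: SEND seq=1000 -> fresh
Step 1: SEND seq=1022 -> fresh
Step 2: DROP seq=1055 -> fresh
Step 3: SEND seq=1182 -> fresh
Step 4: SEND seq=2000 -> fresh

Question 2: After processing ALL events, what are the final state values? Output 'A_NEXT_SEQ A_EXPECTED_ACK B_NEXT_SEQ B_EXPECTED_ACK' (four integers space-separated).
Answer: 1277 2112 2112 1055

Derivation:
After event 0: A_seq=1022 A_ack=2000 B_seq=2000 B_ack=1022
After event 1: A_seq=1055 A_ack=2000 B_seq=2000 B_ack=1055
After event 2: A_seq=1182 A_ack=2000 B_seq=2000 B_ack=1055
After event 3: A_seq=1277 A_ack=2000 B_seq=2000 B_ack=1055
After event 4: A_seq=1277 A_ack=2112 B_seq=2112 B_ack=1055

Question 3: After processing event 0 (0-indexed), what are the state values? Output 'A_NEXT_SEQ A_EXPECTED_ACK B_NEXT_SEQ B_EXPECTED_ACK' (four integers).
After event 0: A_seq=1022 A_ack=2000 B_seq=2000 B_ack=1022

1022 2000 2000 1022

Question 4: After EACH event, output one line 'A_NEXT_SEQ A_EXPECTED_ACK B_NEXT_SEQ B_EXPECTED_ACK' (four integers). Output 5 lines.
1022 2000 2000 1022
1055 2000 2000 1055
1182 2000 2000 1055
1277 2000 2000 1055
1277 2112 2112 1055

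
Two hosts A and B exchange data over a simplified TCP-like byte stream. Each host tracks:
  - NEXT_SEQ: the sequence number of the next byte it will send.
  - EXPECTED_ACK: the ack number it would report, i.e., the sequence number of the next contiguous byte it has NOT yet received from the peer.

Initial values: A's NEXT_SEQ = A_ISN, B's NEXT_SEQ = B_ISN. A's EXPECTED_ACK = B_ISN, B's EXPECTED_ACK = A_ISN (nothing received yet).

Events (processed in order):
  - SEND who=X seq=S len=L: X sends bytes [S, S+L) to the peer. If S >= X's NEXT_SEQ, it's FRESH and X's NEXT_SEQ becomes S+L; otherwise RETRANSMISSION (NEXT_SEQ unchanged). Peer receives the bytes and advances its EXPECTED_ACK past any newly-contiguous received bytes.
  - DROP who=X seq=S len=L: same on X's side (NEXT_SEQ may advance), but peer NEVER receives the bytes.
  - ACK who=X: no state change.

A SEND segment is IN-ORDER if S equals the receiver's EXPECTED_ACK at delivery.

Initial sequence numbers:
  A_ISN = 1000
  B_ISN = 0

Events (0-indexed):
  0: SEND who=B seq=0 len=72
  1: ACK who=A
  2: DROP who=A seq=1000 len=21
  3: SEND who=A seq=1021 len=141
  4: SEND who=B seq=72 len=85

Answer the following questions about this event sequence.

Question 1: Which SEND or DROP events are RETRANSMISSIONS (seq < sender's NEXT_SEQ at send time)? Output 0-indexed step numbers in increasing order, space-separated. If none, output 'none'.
Step 0: SEND seq=0 -> fresh
Step 2: DROP seq=1000 -> fresh
Step 3: SEND seq=1021 -> fresh
Step 4: SEND seq=72 -> fresh

Answer: none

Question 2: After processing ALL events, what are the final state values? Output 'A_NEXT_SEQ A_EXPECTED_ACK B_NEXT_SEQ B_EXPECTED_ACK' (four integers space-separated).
Answer: 1162 157 157 1000

Derivation:
After event 0: A_seq=1000 A_ack=72 B_seq=72 B_ack=1000
After event 1: A_seq=1000 A_ack=72 B_seq=72 B_ack=1000
After event 2: A_seq=1021 A_ack=72 B_seq=72 B_ack=1000
After event 3: A_seq=1162 A_ack=72 B_seq=72 B_ack=1000
After event 4: A_seq=1162 A_ack=157 B_seq=157 B_ack=1000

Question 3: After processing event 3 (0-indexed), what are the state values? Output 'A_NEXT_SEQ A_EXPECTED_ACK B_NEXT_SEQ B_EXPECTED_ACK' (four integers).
After event 0: A_seq=1000 A_ack=72 B_seq=72 B_ack=1000
After event 1: A_seq=1000 A_ack=72 B_seq=72 B_ack=1000
After event 2: A_seq=1021 A_ack=72 B_seq=72 B_ack=1000
After event 3: A_seq=1162 A_ack=72 B_seq=72 B_ack=1000

1162 72 72 1000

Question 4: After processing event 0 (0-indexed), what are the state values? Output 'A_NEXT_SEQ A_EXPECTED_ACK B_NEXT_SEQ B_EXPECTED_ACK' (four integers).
After event 0: A_seq=1000 A_ack=72 B_seq=72 B_ack=1000

1000 72 72 1000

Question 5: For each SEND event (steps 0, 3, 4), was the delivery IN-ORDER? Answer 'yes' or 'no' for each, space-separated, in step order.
Step 0: SEND seq=0 -> in-order
Step 3: SEND seq=1021 -> out-of-order
Step 4: SEND seq=72 -> in-order

Answer: yes no yes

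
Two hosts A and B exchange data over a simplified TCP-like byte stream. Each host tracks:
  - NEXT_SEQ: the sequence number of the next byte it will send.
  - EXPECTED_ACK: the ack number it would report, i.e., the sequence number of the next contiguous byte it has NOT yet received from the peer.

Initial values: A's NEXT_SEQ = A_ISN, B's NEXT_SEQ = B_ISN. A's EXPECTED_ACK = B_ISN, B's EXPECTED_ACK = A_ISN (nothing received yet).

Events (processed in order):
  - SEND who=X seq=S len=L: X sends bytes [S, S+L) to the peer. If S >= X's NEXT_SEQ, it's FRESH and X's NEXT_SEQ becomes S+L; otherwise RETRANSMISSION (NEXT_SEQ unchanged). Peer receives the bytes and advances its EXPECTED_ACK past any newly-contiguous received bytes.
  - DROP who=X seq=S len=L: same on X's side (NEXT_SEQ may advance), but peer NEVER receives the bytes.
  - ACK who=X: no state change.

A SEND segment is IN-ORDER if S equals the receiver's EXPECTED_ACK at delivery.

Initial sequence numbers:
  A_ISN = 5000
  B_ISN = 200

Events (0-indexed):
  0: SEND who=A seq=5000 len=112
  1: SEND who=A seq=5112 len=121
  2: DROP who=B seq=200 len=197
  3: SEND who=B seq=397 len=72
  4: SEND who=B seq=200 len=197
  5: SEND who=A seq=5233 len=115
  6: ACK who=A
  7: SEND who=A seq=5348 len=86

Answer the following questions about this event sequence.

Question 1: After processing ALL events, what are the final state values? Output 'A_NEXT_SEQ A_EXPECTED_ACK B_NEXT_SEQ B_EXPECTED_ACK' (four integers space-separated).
After event 0: A_seq=5112 A_ack=200 B_seq=200 B_ack=5112
After event 1: A_seq=5233 A_ack=200 B_seq=200 B_ack=5233
After event 2: A_seq=5233 A_ack=200 B_seq=397 B_ack=5233
After event 3: A_seq=5233 A_ack=200 B_seq=469 B_ack=5233
After event 4: A_seq=5233 A_ack=469 B_seq=469 B_ack=5233
After event 5: A_seq=5348 A_ack=469 B_seq=469 B_ack=5348
After event 6: A_seq=5348 A_ack=469 B_seq=469 B_ack=5348
After event 7: A_seq=5434 A_ack=469 B_seq=469 B_ack=5434

Answer: 5434 469 469 5434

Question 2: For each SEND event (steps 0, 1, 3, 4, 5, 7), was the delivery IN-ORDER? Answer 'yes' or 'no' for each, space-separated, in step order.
Step 0: SEND seq=5000 -> in-order
Step 1: SEND seq=5112 -> in-order
Step 3: SEND seq=397 -> out-of-order
Step 4: SEND seq=200 -> in-order
Step 5: SEND seq=5233 -> in-order
Step 7: SEND seq=5348 -> in-order

Answer: yes yes no yes yes yes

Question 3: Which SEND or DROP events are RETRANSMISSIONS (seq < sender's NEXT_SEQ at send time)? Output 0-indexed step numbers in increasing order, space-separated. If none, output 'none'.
Step 0: SEND seq=5000 -> fresh
Step 1: SEND seq=5112 -> fresh
Step 2: DROP seq=200 -> fresh
Step 3: SEND seq=397 -> fresh
Step 4: SEND seq=200 -> retransmit
Step 5: SEND seq=5233 -> fresh
Step 7: SEND seq=5348 -> fresh

Answer: 4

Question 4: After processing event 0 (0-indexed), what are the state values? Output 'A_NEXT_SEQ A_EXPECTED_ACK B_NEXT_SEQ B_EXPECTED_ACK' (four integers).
After event 0: A_seq=5112 A_ack=200 B_seq=200 B_ack=5112

5112 200 200 5112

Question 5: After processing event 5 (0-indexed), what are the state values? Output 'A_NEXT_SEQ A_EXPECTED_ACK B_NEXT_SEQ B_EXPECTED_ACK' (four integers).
After event 0: A_seq=5112 A_ack=200 B_seq=200 B_ack=5112
After event 1: A_seq=5233 A_ack=200 B_seq=200 B_ack=5233
After event 2: A_seq=5233 A_ack=200 B_seq=397 B_ack=5233
After event 3: A_seq=5233 A_ack=200 B_seq=469 B_ack=5233
After event 4: A_seq=5233 A_ack=469 B_seq=469 B_ack=5233
After event 5: A_seq=5348 A_ack=469 B_seq=469 B_ack=5348

5348 469 469 5348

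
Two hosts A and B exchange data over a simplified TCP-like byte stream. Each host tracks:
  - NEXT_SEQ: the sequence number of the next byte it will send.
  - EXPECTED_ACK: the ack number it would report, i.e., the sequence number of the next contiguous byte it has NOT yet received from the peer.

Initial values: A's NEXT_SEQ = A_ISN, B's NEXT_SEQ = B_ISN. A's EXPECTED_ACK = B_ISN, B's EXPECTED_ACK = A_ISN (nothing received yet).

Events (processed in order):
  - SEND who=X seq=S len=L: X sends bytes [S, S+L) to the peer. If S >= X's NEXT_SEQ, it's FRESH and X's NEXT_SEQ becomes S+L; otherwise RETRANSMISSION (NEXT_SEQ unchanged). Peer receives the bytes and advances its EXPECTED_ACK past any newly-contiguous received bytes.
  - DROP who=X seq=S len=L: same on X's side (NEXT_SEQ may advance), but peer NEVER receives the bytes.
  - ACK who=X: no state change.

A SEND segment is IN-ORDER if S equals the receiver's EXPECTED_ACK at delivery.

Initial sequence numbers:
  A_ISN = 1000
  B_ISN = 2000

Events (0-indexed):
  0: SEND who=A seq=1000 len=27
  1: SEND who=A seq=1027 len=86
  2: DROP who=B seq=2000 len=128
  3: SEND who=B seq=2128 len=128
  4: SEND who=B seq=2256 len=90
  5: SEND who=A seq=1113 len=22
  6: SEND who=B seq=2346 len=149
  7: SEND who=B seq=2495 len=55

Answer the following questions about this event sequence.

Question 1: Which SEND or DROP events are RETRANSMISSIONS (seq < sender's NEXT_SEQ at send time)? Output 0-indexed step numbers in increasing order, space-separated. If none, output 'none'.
Answer: none

Derivation:
Step 0: SEND seq=1000 -> fresh
Step 1: SEND seq=1027 -> fresh
Step 2: DROP seq=2000 -> fresh
Step 3: SEND seq=2128 -> fresh
Step 4: SEND seq=2256 -> fresh
Step 5: SEND seq=1113 -> fresh
Step 6: SEND seq=2346 -> fresh
Step 7: SEND seq=2495 -> fresh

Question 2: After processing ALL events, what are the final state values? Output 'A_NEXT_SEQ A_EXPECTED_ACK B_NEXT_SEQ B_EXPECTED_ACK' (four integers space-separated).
After event 0: A_seq=1027 A_ack=2000 B_seq=2000 B_ack=1027
After event 1: A_seq=1113 A_ack=2000 B_seq=2000 B_ack=1113
After event 2: A_seq=1113 A_ack=2000 B_seq=2128 B_ack=1113
After event 3: A_seq=1113 A_ack=2000 B_seq=2256 B_ack=1113
After event 4: A_seq=1113 A_ack=2000 B_seq=2346 B_ack=1113
After event 5: A_seq=1135 A_ack=2000 B_seq=2346 B_ack=1135
After event 6: A_seq=1135 A_ack=2000 B_seq=2495 B_ack=1135
After event 7: A_seq=1135 A_ack=2000 B_seq=2550 B_ack=1135

Answer: 1135 2000 2550 1135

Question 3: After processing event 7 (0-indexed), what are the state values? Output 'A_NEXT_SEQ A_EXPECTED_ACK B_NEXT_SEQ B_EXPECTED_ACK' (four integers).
After event 0: A_seq=1027 A_ack=2000 B_seq=2000 B_ack=1027
After event 1: A_seq=1113 A_ack=2000 B_seq=2000 B_ack=1113
After event 2: A_seq=1113 A_ack=2000 B_seq=2128 B_ack=1113
After event 3: A_seq=1113 A_ack=2000 B_seq=2256 B_ack=1113
After event 4: A_seq=1113 A_ack=2000 B_seq=2346 B_ack=1113
After event 5: A_seq=1135 A_ack=2000 B_seq=2346 B_ack=1135
After event 6: A_seq=1135 A_ack=2000 B_seq=2495 B_ack=1135
After event 7: A_seq=1135 A_ack=2000 B_seq=2550 B_ack=1135

1135 2000 2550 1135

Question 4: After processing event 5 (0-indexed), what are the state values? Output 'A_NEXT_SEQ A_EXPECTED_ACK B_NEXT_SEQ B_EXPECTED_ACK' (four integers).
After event 0: A_seq=1027 A_ack=2000 B_seq=2000 B_ack=1027
After event 1: A_seq=1113 A_ack=2000 B_seq=2000 B_ack=1113
After event 2: A_seq=1113 A_ack=2000 B_seq=2128 B_ack=1113
After event 3: A_seq=1113 A_ack=2000 B_seq=2256 B_ack=1113
After event 4: A_seq=1113 A_ack=2000 B_seq=2346 B_ack=1113
After event 5: A_seq=1135 A_ack=2000 B_seq=2346 B_ack=1135

1135 2000 2346 1135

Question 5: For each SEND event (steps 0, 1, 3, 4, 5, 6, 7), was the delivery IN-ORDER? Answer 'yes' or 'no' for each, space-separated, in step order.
Step 0: SEND seq=1000 -> in-order
Step 1: SEND seq=1027 -> in-order
Step 3: SEND seq=2128 -> out-of-order
Step 4: SEND seq=2256 -> out-of-order
Step 5: SEND seq=1113 -> in-order
Step 6: SEND seq=2346 -> out-of-order
Step 7: SEND seq=2495 -> out-of-order

Answer: yes yes no no yes no no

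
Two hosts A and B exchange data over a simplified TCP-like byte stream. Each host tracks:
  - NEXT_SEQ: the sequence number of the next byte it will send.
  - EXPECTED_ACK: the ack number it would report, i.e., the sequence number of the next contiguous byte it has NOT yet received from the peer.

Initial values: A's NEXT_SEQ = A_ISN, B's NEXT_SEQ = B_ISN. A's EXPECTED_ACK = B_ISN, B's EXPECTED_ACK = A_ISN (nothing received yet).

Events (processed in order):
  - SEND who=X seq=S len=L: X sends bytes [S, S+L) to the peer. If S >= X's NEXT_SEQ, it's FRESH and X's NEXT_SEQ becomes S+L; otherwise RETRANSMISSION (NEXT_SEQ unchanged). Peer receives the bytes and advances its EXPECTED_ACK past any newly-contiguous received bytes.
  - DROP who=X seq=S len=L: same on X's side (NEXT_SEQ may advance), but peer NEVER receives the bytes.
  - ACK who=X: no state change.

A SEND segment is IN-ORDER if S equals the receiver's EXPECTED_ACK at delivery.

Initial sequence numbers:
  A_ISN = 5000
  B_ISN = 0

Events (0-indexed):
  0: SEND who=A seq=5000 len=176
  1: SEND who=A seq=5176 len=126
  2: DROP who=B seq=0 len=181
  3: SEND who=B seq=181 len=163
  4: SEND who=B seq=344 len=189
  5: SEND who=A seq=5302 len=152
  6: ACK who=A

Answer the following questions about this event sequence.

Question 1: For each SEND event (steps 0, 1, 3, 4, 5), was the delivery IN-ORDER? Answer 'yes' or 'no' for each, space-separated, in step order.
Step 0: SEND seq=5000 -> in-order
Step 1: SEND seq=5176 -> in-order
Step 3: SEND seq=181 -> out-of-order
Step 4: SEND seq=344 -> out-of-order
Step 5: SEND seq=5302 -> in-order

Answer: yes yes no no yes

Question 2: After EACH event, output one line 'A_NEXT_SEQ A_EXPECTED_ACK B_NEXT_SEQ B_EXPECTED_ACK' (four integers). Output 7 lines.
5176 0 0 5176
5302 0 0 5302
5302 0 181 5302
5302 0 344 5302
5302 0 533 5302
5454 0 533 5454
5454 0 533 5454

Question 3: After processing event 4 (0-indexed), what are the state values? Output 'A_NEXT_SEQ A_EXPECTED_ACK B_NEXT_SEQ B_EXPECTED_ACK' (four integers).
After event 0: A_seq=5176 A_ack=0 B_seq=0 B_ack=5176
After event 1: A_seq=5302 A_ack=0 B_seq=0 B_ack=5302
After event 2: A_seq=5302 A_ack=0 B_seq=181 B_ack=5302
After event 3: A_seq=5302 A_ack=0 B_seq=344 B_ack=5302
After event 4: A_seq=5302 A_ack=0 B_seq=533 B_ack=5302

5302 0 533 5302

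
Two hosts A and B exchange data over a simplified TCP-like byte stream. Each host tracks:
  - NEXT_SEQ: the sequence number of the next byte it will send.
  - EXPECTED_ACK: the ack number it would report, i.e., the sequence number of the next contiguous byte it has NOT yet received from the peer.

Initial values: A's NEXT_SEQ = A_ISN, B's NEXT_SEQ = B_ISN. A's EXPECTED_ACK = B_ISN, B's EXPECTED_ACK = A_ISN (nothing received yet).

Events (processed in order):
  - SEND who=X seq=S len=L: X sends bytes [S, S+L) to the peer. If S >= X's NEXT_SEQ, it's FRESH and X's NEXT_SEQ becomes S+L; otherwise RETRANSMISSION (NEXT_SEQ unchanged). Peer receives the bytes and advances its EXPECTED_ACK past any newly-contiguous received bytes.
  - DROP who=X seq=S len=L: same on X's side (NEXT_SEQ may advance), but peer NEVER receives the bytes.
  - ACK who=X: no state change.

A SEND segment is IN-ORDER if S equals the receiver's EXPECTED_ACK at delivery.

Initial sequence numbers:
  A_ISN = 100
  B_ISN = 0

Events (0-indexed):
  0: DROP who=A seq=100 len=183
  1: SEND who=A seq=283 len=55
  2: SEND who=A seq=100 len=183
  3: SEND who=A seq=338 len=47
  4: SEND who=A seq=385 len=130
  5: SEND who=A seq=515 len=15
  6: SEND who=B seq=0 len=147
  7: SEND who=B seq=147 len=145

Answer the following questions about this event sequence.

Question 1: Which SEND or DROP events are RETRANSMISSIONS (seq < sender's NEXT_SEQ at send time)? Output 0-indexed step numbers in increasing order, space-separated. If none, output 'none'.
Answer: 2

Derivation:
Step 0: DROP seq=100 -> fresh
Step 1: SEND seq=283 -> fresh
Step 2: SEND seq=100 -> retransmit
Step 3: SEND seq=338 -> fresh
Step 4: SEND seq=385 -> fresh
Step 5: SEND seq=515 -> fresh
Step 6: SEND seq=0 -> fresh
Step 7: SEND seq=147 -> fresh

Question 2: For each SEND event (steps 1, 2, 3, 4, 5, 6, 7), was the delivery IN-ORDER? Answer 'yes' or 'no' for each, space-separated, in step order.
Step 1: SEND seq=283 -> out-of-order
Step 2: SEND seq=100 -> in-order
Step 3: SEND seq=338 -> in-order
Step 4: SEND seq=385 -> in-order
Step 5: SEND seq=515 -> in-order
Step 6: SEND seq=0 -> in-order
Step 7: SEND seq=147 -> in-order

Answer: no yes yes yes yes yes yes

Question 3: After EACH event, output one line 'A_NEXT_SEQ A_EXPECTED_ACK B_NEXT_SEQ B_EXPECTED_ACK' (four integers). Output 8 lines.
283 0 0 100
338 0 0 100
338 0 0 338
385 0 0 385
515 0 0 515
530 0 0 530
530 147 147 530
530 292 292 530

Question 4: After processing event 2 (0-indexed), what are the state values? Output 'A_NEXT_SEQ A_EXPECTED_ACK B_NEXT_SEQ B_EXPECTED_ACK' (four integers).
After event 0: A_seq=283 A_ack=0 B_seq=0 B_ack=100
After event 1: A_seq=338 A_ack=0 B_seq=0 B_ack=100
After event 2: A_seq=338 A_ack=0 B_seq=0 B_ack=338

338 0 0 338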